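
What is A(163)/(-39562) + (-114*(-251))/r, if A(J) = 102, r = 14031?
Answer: 188432651/92515737 ≈ 2.0368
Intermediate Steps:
A(163)/(-39562) + (-114*(-251))/r = 102/(-39562) - 114*(-251)/14031 = 102*(-1/39562) + 28614*(1/14031) = -51/19781 + 9538/4677 = 188432651/92515737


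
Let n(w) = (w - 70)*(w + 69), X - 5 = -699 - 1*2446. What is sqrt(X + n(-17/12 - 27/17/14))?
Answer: 5*I*sqrt(649776083)/1428 ≈ 89.253*I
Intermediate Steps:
X = -3140 (X = 5 + (-699 - 1*2446) = 5 + (-699 - 2446) = 5 - 3145 = -3140)
n(w) = (-70 + w)*(69 + w)
sqrt(X + n(-17/12 - 27/17/14)) = sqrt(-3140 + (-4830 + (-17/12 - 27/17/14)**2 - (-17/12 - 27/17/14))) = sqrt(-3140 + (-4830 + (-17*1/12 - 27*1/17*(1/14))**2 - (-17*1/12 - 27*1/17*(1/14)))) = sqrt(-3140 + (-4830 + (-17/12 - 27/17*1/14)**2 - (-17/12 - 27/17*1/14))) = sqrt(-3140 + (-4830 + (-17/12 - 27/238)**2 - (-17/12 - 27/238))) = sqrt(-3140 + (-4830 + (-2185/1428)**2 - 1*(-2185/1428))) = sqrt(-3140 + (-4830 + 4774225/2039184 + 2185/1428)) = sqrt(-3140 - 9841364315/2039184) = sqrt(-16244402075/2039184) = 5*I*sqrt(649776083)/1428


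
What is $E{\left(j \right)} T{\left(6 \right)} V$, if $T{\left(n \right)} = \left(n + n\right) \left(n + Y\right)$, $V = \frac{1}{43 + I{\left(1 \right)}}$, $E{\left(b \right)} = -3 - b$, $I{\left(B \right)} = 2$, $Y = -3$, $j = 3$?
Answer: $- \frac{24}{5} \approx -4.8$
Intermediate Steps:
$V = \frac{1}{45}$ ($V = \frac{1}{43 + 2} = \frac{1}{45} \approx 0.022222$)
$T{\left(n \right)} = 2 n \left(-3 + n\right)$ ($T{\left(n \right)} = \left(n + n\right) \left(n - 3\right) = 2 n \left(-3 + n\right)$)
$E{\left(j \right)} T{\left(6 \right)} V = \left(-3 - 3\right) 2 \cdot 6 \left(-3 + 6\right) \frac{1}{45} = \left(-3 - 3\right) 2 \cdot 6 \cdot 3 \cdot \frac{1}{45} = \left(-6\right) 36 \cdot \frac{1}{45} = \left(-216\right) \frac{1}{45} = - \frac{24}{5}$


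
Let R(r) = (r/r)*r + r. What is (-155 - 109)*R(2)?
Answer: -1056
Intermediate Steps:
R(r) = 2*r (R(r) = 1*r + r = r + r = 2*r)
(-155 - 109)*R(2) = (-155 - 109)*(2*2) = -264*4 = -1056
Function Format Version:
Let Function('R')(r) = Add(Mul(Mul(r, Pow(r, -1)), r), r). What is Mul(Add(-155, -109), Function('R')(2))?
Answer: -1056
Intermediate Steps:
Function('R')(r) = Mul(2, r) (Function('R')(r) = Add(Mul(1, r), r) = Add(r, r) = Mul(2, r))
Mul(Add(-155, -109), Function('R')(2)) = Mul(Add(-155, -109), Mul(2, 2)) = Mul(-264, 4) = -1056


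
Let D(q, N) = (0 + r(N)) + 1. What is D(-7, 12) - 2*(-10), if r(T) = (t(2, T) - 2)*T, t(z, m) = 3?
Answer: 33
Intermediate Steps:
r(T) = T (r(T) = (3 - 2)*T = 1*T = T)
D(q, N) = 1 + N (D(q, N) = (0 + N) + 1 = N + 1 = 1 + N)
D(-7, 12) - 2*(-10) = (1 + 12) - 2*(-10) = 13 + 20 = 33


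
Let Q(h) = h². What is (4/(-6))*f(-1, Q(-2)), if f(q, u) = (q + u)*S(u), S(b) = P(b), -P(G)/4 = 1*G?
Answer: 32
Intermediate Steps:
P(G) = -4*G
S(b) = -4*b
f(q, u) = -4*u*(q + u) (f(q, u) = (q + u)*(-4*u) = -4*u*(q + u))
(4/(-6))*f(-1, Q(-2)) = (4/(-6))*(-4*(-2)²*(-1 + (-2)²)) = (-⅙*4)*(-4*4*(-1 + 4)) = -(-8)*4*3/3 = -⅔*(-48) = 32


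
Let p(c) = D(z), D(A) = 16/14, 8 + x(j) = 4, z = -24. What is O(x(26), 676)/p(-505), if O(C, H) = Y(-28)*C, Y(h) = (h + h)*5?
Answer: 980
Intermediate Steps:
x(j) = -4 (x(j) = -8 + 4 = -4)
Y(h) = 10*h (Y(h) = (2*h)*5 = 10*h)
O(C, H) = -280*C (O(C, H) = (10*(-28))*C = -280*C)
D(A) = 8/7 (D(A) = 16*(1/14) = 8/7)
p(c) = 8/7
O(x(26), 676)/p(-505) = (-280*(-4))/(8/7) = 1120*(7/8) = 980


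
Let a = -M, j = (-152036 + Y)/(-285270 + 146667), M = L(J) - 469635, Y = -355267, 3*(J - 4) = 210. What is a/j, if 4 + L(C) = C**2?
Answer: 7148264921/56367 ≈ 1.2682e+5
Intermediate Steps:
J = 74 (J = 4 + (1/3)*210 = 4 + 70 = 74)
L(C) = -4 + C**2
M = -464163 (M = (-4 + 74**2) - 469635 = (-4 + 5476) - 469635 = 5472 - 469635 = -464163)
j = 169101/46201 (j = (-152036 - 355267)/(-285270 + 146667) = -507303/(-138603) = -507303*(-1/138603) = 169101/46201 ≈ 3.6601)
a = 464163 (a = -1*(-464163) = 464163)
a/j = 464163/(169101/46201) = 464163*(46201/169101) = 7148264921/56367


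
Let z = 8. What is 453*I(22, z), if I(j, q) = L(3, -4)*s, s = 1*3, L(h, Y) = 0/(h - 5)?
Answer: 0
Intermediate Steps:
L(h, Y) = 0 (L(h, Y) = 0/(-5 + h) = 0)
s = 3
I(j, q) = 0 (I(j, q) = 0*3 = 0)
453*I(22, z) = 453*0 = 0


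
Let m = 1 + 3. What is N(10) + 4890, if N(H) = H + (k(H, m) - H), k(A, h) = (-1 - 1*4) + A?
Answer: 4895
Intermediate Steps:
m = 4
k(A, h) = -5 + A (k(A, h) = (-1 - 4) + A = -5 + A)
N(H) = -5 + H (N(H) = H + ((-5 + H) - H) = H - 5 = -5 + H)
N(10) + 4890 = (-5 + 10) + 4890 = 5 + 4890 = 4895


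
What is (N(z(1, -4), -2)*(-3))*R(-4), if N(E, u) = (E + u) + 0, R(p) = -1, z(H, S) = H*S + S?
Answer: -30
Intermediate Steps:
z(H, S) = S + H*S
N(E, u) = E + u
(N(z(1, -4), -2)*(-3))*R(-4) = ((-4*(1 + 1) - 2)*(-3))*(-1) = ((-4*2 - 2)*(-3))*(-1) = ((-8 - 2)*(-3))*(-1) = -10*(-3)*(-1) = 30*(-1) = -30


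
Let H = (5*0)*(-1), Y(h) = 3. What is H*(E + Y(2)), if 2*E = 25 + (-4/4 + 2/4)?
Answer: 0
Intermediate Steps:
H = 0 (H = 0*(-1) = 0)
E = 49/4 (E = (25 + (-4/4 + 2/4))/2 = (25 + (-4*¼ + 2*(¼)))/2 = (25 + (-1 + ½))/2 = (25 - ½)/2 = (½)*(49/2) = 49/4 ≈ 12.250)
H*(E + Y(2)) = 0*(49/4 + 3) = 0*(61/4) = 0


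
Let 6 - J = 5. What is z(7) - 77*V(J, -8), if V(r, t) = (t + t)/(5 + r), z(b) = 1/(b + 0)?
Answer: 4315/21 ≈ 205.48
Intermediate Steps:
J = 1 (J = 6 - 1*5 = 6 - 5 = 1)
z(b) = 1/b
V(r, t) = 2*t/(5 + r) (V(r, t) = (2*t)/(5 + r) = 2*t/(5 + r))
z(7) - 77*V(J, -8) = 1/7 - 154*(-8)/(5 + 1) = 1/7 - 154*(-8)/6 = 1/7 - 77*(-8/3) = 1/7 + 616/3 = 4315/21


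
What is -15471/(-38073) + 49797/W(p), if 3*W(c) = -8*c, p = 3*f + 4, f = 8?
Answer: -270680859/406112 ≈ -666.52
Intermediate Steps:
p = 28 (p = 3*8 + 4 = 24 + 4 = 28)
W(c) = -8*c/3 (W(c) = (-8*c)/3 = -8*c/3)
-15471/(-38073) + 49797/W(p) = -15471/(-38073) + 49797/((-8/3*28)) = -15471*(-1/38073) + 49797/(-224/3) = 5157/12691 + 49797*(-3/224) = 5157/12691 - 149391/224 = -270680859/406112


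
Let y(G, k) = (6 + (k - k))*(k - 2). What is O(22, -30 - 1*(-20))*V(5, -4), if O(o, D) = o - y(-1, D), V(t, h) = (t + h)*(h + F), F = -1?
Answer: -470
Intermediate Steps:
V(t, h) = (-1 + h)*(h + t) (V(t, h) = (t + h)*(h - 1) = (h + t)*(-1 + h) = (-1 + h)*(h + t))
y(G, k) = -12 + 6*k (y(G, k) = (6 + 0)*(-2 + k) = 6*(-2 + k) = -12 + 6*k)
O(o, D) = 12 + o - 6*D (O(o, D) = o - (-12 + 6*D) = o + (12 - 6*D) = 12 + o - 6*D)
O(22, -30 - 1*(-20))*V(5, -4) = (12 + 22 - 6*(-30 - 1*(-20)))*((-4)**2 - 1*(-4) - 1*5 - 4*5) = (12 + 22 - 6*(-30 + 20))*(16 + 4 - 5 - 20) = (12 + 22 - 6*(-10))*(-5) = (12 + 22 + 60)*(-5) = 94*(-5) = -470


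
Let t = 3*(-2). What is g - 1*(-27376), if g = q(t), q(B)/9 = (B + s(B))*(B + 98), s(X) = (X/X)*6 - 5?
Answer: 23236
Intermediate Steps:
s(X) = 1 (s(X) = 1*6 - 5 = 6 - 5 = 1)
t = -6
q(B) = 9*(1 + B)*(98 + B) (q(B) = 9*((B + 1)*(B + 98)) = 9*((1 + B)*(98 + B)) = 9*(1 + B)*(98 + B))
g = -4140 (g = 882 + 9*(-6)² + 891*(-6) = 882 + 9*36 - 5346 = 882 + 324 - 5346 = -4140)
g - 1*(-27376) = -4140 - 1*(-27376) = -4140 + 27376 = 23236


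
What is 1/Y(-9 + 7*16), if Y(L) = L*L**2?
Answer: 1/1092727 ≈ 9.1514e-7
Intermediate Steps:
Y(L) = L**3
1/Y(-9 + 7*16) = 1/((-9 + 7*16)**3) = 1/((-9 + 112)**3) = 1/(103**3) = 1/1092727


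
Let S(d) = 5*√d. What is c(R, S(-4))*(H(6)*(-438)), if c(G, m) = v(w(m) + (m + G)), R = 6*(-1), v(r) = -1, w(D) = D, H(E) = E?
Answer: 2628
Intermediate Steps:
R = -6
c(G, m) = -1
c(R, S(-4))*(H(6)*(-438)) = -6*(-438) = -1*(-2628) = 2628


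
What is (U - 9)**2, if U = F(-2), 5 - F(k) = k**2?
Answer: 64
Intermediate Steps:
F(k) = 5 - k**2
U = 1 (U = 5 - 1*(-2)**2 = 5 - 1*4 = 5 - 4 = 1)
(U - 9)**2 = (1 - 9)**2 = (-8)**2 = 64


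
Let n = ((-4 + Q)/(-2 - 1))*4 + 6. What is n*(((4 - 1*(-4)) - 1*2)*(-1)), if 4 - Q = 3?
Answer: -60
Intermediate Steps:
Q = 1 (Q = 4 - 1*3 = 4 - 3 = 1)
n = 10 (n = ((-4 + 1)/(-2 - 1))*4 + 6 = -3/(-3)*4 + 6 = -3*(-1/3)*4 + 6 = 1*4 + 6 = 4 + 6 = 10)
n*(((4 - 1*(-4)) - 1*2)*(-1)) = 10*(((4 - 1*(-4)) - 1*2)*(-1)) = 10*(((4 + 4) - 2)*(-1)) = 10*((8 - 2)*(-1)) = 10*(6*(-1)) = 10*(-6) = -60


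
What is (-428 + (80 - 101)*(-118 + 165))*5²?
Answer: -35375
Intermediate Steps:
(-428 + (80 - 101)*(-118 + 165))*5² = (-428 - 21*47)*25 = (-428 - 987)*25 = -1415*25 = -35375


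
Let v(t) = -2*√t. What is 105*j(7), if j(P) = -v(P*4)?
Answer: 420*√7 ≈ 1111.2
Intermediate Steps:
j(P) = 4*√P (j(P) = -(-2)*√(P*4) = -(-2)*√(4*P) = -(-2)*2*√P = -(-4)*√P = 4*√P)
105*j(7) = 105*(4*√7) = 420*√7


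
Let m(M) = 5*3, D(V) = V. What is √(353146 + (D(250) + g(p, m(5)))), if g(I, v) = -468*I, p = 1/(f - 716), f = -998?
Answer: √259551539342/857 ≈ 594.47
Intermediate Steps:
m(M) = 15
p = -1/1714 (p = 1/(-998 - 716) = 1/(-1714) = -1/1714 ≈ -0.00058343)
√(353146 + (D(250) + g(p, m(5)))) = √(353146 + (250 - 468*(-1/1714))) = √(353146 + (250 + 234/857)) = √(353146 + 214484/857) = √(302860606/857) = √259551539342/857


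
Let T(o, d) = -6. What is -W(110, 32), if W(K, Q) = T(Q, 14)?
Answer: 6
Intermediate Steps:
W(K, Q) = -6
-W(110, 32) = -1*(-6) = 6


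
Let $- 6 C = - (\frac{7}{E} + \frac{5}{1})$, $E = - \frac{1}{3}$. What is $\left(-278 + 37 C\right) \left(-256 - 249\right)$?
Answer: $\frac{570650}{3} \approx 1.9022 \cdot 10^{5}$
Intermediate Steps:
$E = - \frac{1}{3}$ ($E = \left(-1\right) \frac{1}{3} = - \frac{1}{3} \approx -0.33333$)
$C = - \frac{8}{3}$ ($C = - \frac{\left(-1\right) \left(\frac{7}{- \frac{1}{3}} + \frac{5}{1}\right)}{6} = - \frac{\left(-1\right) \left(7 \left(-3\right) + 5 \cdot 1\right)}{6} = - \frac{\left(-1\right) \left(-21 + 5\right)}{6} = - \frac{\left(-1\right) \left(-16\right)}{6} = \left(- \frac{1}{6}\right) 16 = - \frac{8}{3} \approx -2.6667$)
$\left(-278 + 37 C\right) \left(-256 - 249\right) = \left(-278 + 37 \left(- \frac{8}{3}\right)\right) \left(-256 - 249\right) = \left(-278 - \frac{296}{3}\right) \left(-505\right) = \left(- \frac{1130}{3}\right) \left(-505\right) = \frac{570650}{3}$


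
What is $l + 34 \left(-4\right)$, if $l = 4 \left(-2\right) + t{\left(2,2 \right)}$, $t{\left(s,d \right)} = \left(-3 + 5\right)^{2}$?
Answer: $-140$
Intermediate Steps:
$t{\left(s,d \right)} = 4$ ($t{\left(s,d \right)} = 2^{2} = 4$)
$l = -4$ ($l = 4 \left(-2\right) + 4 = -8 + 4 = -4$)
$l + 34 \left(-4\right) = -4 + 34 \left(-4\right) = -4 - 136 = -140$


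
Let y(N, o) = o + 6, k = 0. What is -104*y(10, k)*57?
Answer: -35568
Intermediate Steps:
y(N, o) = 6 + o
-104*y(10, k)*57 = -104*(6 + 0)*57 = -104*6*57 = -624*57 = -35568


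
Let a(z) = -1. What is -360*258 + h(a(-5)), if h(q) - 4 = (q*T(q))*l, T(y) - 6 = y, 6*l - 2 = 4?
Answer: -92881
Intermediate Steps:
l = 1 (l = 1/3 + (1/6)*4 = 1/3 + 2/3 = 1)
T(y) = 6 + y
h(q) = 4 + q*(6 + q) (h(q) = 4 + (q*(6 + q))*1 = 4 + q*(6 + q))
-360*258 + h(a(-5)) = -360*258 + (4 - (6 - 1)) = -92880 + (4 - 1*5) = -92880 + (4 - 5) = -92880 - 1 = -92881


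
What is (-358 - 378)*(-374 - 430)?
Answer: 591744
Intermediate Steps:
(-358 - 378)*(-374 - 430) = -736*(-804) = 591744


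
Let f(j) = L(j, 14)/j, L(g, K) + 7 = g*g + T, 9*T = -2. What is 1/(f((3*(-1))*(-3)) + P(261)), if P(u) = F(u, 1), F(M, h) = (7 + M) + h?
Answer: 81/22453 ≈ 0.0036075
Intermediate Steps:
T = -2/9 (T = (⅑)*(-2) = -2/9 ≈ -0.22222)
F(M, h) = 7 + M + h
L(g, K) = -65/9 + g² (L(g, K) = -7 + (g*g - 2/9) = -7 + (g² - 2/9) = -7 + (-2/9 + g²) = -65/9 + g²)
P(u) = 8 + u (P(u) = 7 + u + 1 = 8 + u)
f(j) = (-65/9 + j²)/j
1/(f((3*(-1))*(-3)) + P(261)) = 1/(((3*(-1))*(-3) - 65/(9*((3*(-1))*(-3)))) + (8 + 261)) = 1/((-3*(-3) - 65/(9*((-3*(-3))))) + 269) = 1/((9 - 65/9/9) + 269) = 1/((9 - 65/9*⅑) + 269) = 1/((9 - 65/81) + 269) = 1/(664/81 + 269) = 1/(22453/81) = 81/22453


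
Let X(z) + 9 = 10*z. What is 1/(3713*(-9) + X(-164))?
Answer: -1/35066 ≈ -2.8518e-5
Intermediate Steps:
X(z) = -9 + 10*z
1/(3713*(-9) + X(-164)) = 1/(3713*(-9) + (-9 + 10*(-164))) = 1/(-33417 + (-9 - 1640)) = 1/(-33417 - 1649) = 1/(-35066) = -1/35066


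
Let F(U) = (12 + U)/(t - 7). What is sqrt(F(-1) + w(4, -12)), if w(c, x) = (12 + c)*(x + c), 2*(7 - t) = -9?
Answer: I*sqrt(1130)/3 ≈ 11.205*I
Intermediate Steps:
t = 23/2 (t = 7 - 1/2*(-9) = 7 + 9/2 = 23/2 ≈ 11.500)
w(c, x) = (12 + c)*(c + x)
F(U) = 8/3 + 2*U/9 (F(U) = (12 + U)/(23/2 - 7) = (12 + U)/(9/2) = (12 + U)*(2/9) = 8/3 + 2*U/9)
sqrt(F(-1) + w(4, -12)) = sqrt((8/3 + (2/9)*(-1)) + (4**2 + 12*4 + 12*(-12) + 4*(-12))) = sqrt((8/3 - 2/9) + (16 + 48 - 144 - 48)) = sqrt(22/9 - 128) = sqrt(-1130/9) = I*sqrt(1130)/3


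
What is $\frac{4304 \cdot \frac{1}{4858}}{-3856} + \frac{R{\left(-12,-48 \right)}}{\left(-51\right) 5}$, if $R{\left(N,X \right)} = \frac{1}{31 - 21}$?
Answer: $- \frac{464182}{746370975} \approx -0.00062192$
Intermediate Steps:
$R{\left(N,X \right)} = \frac{1}{10}$
$\frac{4304 \cdot \frac{1}{4858}}{-3856} + \frac{R{\left(-12,-48 \right)}}{\left(-51\right) 5} = \frac{4304 \cdot \frac{1}{4858}}{-3856} + \frac{1}{10 \left(\left(-51\right) 5\right)} = 4304 \cdot \frac{1}{4858} \left(- \frac{1}{3856}\right) + \frac{1}{10 \left(-255\right)} = \frac{2152}{2429} \left(- \frac{1}{3856}\right) + \frac{1}{10} \left(- \frac{1}{255}\right) = - \frac{269}{1170778} - \frac{1}{2550} = - \frac{464182}{746370975}$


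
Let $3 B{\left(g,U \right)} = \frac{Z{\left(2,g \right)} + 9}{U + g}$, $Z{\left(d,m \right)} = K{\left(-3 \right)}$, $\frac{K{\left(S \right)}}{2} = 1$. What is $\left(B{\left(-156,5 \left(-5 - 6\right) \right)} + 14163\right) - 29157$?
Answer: $- \frac{9491213}{633} \approx -14994.0$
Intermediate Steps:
$K{\left(S \right)} = 2$ ($K{\left(S \right)} = 2 \cdot 1 = 2$)
$Z{\left(d,m \right)} = 2$
$B{\left(g,U \right)} = \frac{11}{3 \left(U + g\right)}$ ($B{\left(g,U \right)} = \frac{\left(2 + 9\right) \frac{1}{U + g}}{3} = \frac{11 \frac{1}{U + g}}{3} = \frac{11}{3 \left(U + g\right)}$)
$\left(B{\left(-156,5 \left(-5 - 6\right) \right)} + 14163\right) - 29157 = \left(\frac{11}{3 \left(5 \left(-5 - 6\right) - 156\right)} + 14163\right) - 29157 = \left(\frac{11}{3 \left(5 \left(-11\right) - 156\right)} + 14163\right) - 29157 = \left(\frac{11}{3 \left(-55 - 156\right)} + 14163\right) - 29157 = \left(\frac{11}{3 \left(-211\right)} + 14163\right) - 29157 = \left(\frac{11}{3} \left(- \frac{1}{211}\right) + 14163\right) - 29157 = \left(- \frac{11}{633} + 14163\right) - 29157 = \frac{8965168}{633} - 29157 = - \frac{9491213}{633}$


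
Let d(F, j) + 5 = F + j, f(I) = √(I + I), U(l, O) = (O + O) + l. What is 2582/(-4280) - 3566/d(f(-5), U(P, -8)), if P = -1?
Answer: 83624763/528580 + 1783*I*√10/247 ≈ 158.21 + 22.827*I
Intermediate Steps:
U(l, O) = l + 2*O (U(l, O) = 2*O + l = l + 2*O)
f(I) = √2*√I (f(I) = √(2*I) = √2*√I)
d(F, j) = -5 + F + j (d(F, j) = -5 + (F + j) = -5 + F + j)
2582/(-4280) - 3566/d(f(-5), U(P, -8)) = 2582/(-4280) - 3566/(-5 + √2*√(-5) + (-1 + 2*(-8))) = 2582*(-1/4280) - 3566/(-5 + √2*(I*√5) + (-1 - 16)) = -1291/2140 - 3566/(-5 + I*√10 - 17) = -1291/2140 - 3566/(-22 + I*√10)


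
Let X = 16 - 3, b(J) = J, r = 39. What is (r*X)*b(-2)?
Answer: -1014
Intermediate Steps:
X = 13
(r*X)*b(-2) = (39*13)*(-2) = 507*(-2) = -1014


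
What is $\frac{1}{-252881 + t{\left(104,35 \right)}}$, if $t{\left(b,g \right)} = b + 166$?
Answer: $- \frac{1}{252611} \approx -3.9587 \cdot 10^{-6}$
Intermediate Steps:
$t{\left(b,g \right)} = 166 + b$
$\frac{1}{-252881 + t{\left(104,35 \right)}} = \frac{1}{-252881 + \left(166 + 104\right)} = \frac{1}{-252881 + 270} = \frac{1}{-252611} = - \frac{1}{252611}$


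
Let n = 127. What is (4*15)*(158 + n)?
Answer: 17100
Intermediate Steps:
(4*15)*(158 + n) = (4*15)*(158 + 127) = 60*285 = 17100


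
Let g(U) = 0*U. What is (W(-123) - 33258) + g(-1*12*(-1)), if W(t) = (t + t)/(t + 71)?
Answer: -864585/26 ≈ -33253.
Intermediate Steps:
W(t) = 2*t/(71 + t) (W(t) = (2*t)/(71 + t) = 2*t/(71 + t))
g(U) = 0
(W(-123) - 33258) + g(-1*12*(-1)) = (2*(-123)/(71 - 123) - 33258) + 0 = (2*(-123)/(-52) - 33258) + 0 = (2*(-123)*(-1/52) - 33258) + 0 = (123/26 - 33258) + 0 = -864585/26 + 0 = -864585/26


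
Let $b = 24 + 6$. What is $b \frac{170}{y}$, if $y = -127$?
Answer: $- \frac{5100}{127} \approx -40.157$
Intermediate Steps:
$b = 30$
$b \frac{170}{y} = 30 \frac{170}{-127} = 30 \cdot 170 \left(- \frac{1}{127}\right) = 30 \left(- \frac{170}{127}\right) = - \frac{5100}{127}$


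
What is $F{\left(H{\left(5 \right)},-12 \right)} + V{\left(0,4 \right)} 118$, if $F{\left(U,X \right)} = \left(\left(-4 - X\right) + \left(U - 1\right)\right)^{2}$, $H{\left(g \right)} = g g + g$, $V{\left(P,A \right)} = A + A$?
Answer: $2313$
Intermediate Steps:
$V{\left(P,A \right)} = 2 A$
$H{\left(g \right)} = g + g^{2}$ ($H{\left(g \right)} = g^{2} + g = g + g^{2}$)
$F{\left(U,X \right)} = \left(-5 + U - X\right)^{2}$ ($F{\left(U,X \right)} = \left(\left(-4 - X\right) + \left(-1 + U\right)\right)^{2} = \left(-5 + U - X\right)^{2}$)
$F{\left(H{\left(5 \right)},-12 \right)} + V{\left(0,4 \right)} 118 = \left(5 - 12 - 5 \left(1 + 5\right)\right)^{2} + 2 \cdot 4 \cdot 118 = \left(5 - 12 - 5 \cdot 6\right)^{2} + 8 \cdot 118 = \left(5 - 12 - 30\right)^{2} + 944 = \left(-37\right)^{2} + 944 = 1369 + 944 = 2313$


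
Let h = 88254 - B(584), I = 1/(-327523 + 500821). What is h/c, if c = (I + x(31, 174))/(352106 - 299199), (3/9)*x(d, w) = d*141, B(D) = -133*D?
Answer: 1521321947356836/2272456675 ≈ 6.6946e+5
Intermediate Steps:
x(d, w) = 423*d (x(d, w) = 3*(d*141) = 3*(141*d) = 423*d)
I = 1/173298 ≈ 5.7704e-6
h = 165926 (h = 88254 - (-133)*584 = 88254 - 1*(-77672) = 88254 + 77672 = 165926)
c = 2272456675/9168677286 (c = (1/173298 + 423*31)/(352106 - 299199) = (1/173298 + 13113)/52907 = (2272456675/173298)*(1/52907) = 2272456675/9168677286 ≈ 0.24785)
h/c = 165926/(2272456675/9168677286) = 165926*(9168677286/2272456675) = 1521321947356836/2272456675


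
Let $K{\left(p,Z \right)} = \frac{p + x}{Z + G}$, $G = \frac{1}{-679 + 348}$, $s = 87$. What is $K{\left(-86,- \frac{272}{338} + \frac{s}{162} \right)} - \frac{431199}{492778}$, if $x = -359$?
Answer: $\frac{662046553401219}{402973644502} \approx 1642.9$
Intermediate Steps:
$G = - \frac{1}{331}$ ($G = \frac{1}{-331} = - \frac{1}{331} \approx -0.0030211$)
$K{\left(p,Z \right)} = \frac{-359 + p}{- \frac{1}{331} + Z}$ ($K{\left(p,Z \right)} = \frac{p - 359}{Z - \frac{1}{331}} = \frac{-359 + p}{- \frac{1}{331} + Z}$)
$K{\left(-86,- \frac{272}{338} + \frac{s}{162} \right)} - \frac{431199}{492778} = \frac{331 \left(-359 - 86\right)}{-1 + 331 \left(- \frac{272}{338} + \frac{87}{162}\right)} - \frac{431199}{492778} = 331 \frac{1}{-1 + 331 \left(\left(-272\right) \frac{1}{338} + 87 \cdot \frac{1}{162}\right)} \left(-445\right) - 431199 \cdot \frac{1}{492778} = 331 \frac{1}{-1 + 331 \left(- \frac{136}{169} + \frac{29}{54}\right)} \left(-445\right) - \frac{431199}{492778} = 331 \frac{1}{-1 + 331 \left(- \frac{2443}{9126}\right)} \left(-445\right) - \frac{431199}{492778} = 331 \frac{1}{-1 - \frac{808633}{9126}} \left(-445\right) - \frac{431199}{492778} = 331 \frac{1}{- \frac{817759}{9126}} \left(-445\right) - \frac{431199}{492778} = 331 \left(- \frac{9126}{817759}\right) \left(-445\right) - \frac{431199}{492778} = \frac{1344214170}{817759} - \frac{431199}{492778} = \frac{662046553401219}{402973644502}$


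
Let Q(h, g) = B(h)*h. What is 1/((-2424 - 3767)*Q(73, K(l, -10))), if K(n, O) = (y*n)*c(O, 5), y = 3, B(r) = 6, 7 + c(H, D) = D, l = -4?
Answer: -1/2711658 ≈ -3.6878e-7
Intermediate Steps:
c(H, D) = -7 + D
K(n, O) = -6*n (K(n, O) = (3*n)*(-7 + 5) = (3*n)*(-2) = -6*n)
Q(h, g) = 6*h
1/((-2424 - 3767)*Q(73, K(l, -10))) = 1/((-2424 - 3767)*((6*73))) = 1/(-6191*438) = -1/6191*1/438 = -1/2711658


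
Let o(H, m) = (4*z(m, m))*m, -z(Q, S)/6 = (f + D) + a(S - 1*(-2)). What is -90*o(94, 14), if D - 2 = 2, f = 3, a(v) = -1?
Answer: 181440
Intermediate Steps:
D = 4 (D = 2 + 2 = 4)
z(Q, S) = -36 (z(Q, S) = -6*((3 + 4) - 1) = -6*(7 - 1) = -6*6 = -36)
o(H, m) = -144*m (o(H, m) = (4*(-36))*m = -144*m)
-90*o(94, 14) = -(-12960)*14 = -90*(-2016) = 181440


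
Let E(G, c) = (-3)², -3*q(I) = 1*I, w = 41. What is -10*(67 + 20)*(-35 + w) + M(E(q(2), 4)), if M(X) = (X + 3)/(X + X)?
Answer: -15658/3 ≈ -5219.3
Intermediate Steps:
q(I) = -I/3
E(G, c) = 9
M(X) = (3 + X)/(2*X) (M(X) = (3 + X)/((2*X)) = (3 + X)*(1/(2*X)) = (3 + X)/(2*X))
-10*(67 + 20)*(-35 + w) + M(E(q(2), 4)) = -10*(67 + 20)*(-35 + 41) + (½)*(3 + 9)/9 = -870*6 + (½)*(⅑)*12 = -10*522 + ⅔ = -5220 + ⅔ = -15658/3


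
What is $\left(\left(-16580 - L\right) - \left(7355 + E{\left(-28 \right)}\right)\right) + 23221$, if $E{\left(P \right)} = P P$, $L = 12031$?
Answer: $-13529$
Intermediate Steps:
$E{\left(P \right)} = P^{2}$
$\left(\left(-16580 - L\right) - \left(7355 + E{\left(-28 \right)}\right)\right) + 23221 = \left(\left(-16580 - 12031\right) - 8139\right) + 23221 = \left(-28611 - 8139\right) + 23221 = -36750 + 23221 = -13529$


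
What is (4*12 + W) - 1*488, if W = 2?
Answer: -438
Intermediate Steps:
(4*12 + W) - 1*488 = (4*12 + 2) - 1*488 = (48 + 2) - 488 = 50 - 488 = -438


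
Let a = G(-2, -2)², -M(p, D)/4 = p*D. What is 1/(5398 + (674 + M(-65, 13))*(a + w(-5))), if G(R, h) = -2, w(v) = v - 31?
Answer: -1/124330 ≈ -8.0431e-6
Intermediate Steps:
w(v) = -31 + v
M(p, D) = -4*D*p (M(p, D) = -4*p*D = -4*D*p)
a = 4 (a = (-2)² = 4)
1/(5398 + (674 + M(-65, 13))*(a + w(-5))) = 1/(5398 + (674 - 4*13*(-65))*(4 + (-31 - 5))) = 1/(5398 + (674 + 3380)*(4 - 36)) = 1/(5398 + 4054*(-32)) = 1/(5398 - 129728) = 1/(-124330) = -1/124330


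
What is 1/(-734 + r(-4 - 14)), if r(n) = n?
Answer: -1/752 ≈ -0.0013298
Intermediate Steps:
1/(-734 + r(-4 - 14)) = 1/(-734 + (-4 - 14)) = 1/(-734 - 18) = 1/(-752) = -1/752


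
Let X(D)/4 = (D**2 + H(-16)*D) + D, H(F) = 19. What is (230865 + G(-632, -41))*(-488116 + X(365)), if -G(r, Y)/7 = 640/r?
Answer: 1349386407680/79 ≈ 1.7081e+10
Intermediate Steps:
G(r, Y) = -4480/r
X(D) = 4*D**2 + 80*D (X(D) = 4*((D**2 + 19*D) + D) = 4*(D**2 + 20*D) = 4*D**2 + 80*D)
(230865 + G(-632, -41))*(-488116 + X(365)) = (230865 - 4480/(-632))*(-488116 + 4*365*(20 + 365)) = (230865 - 4480*(-1/632))*(-488116 + 4*365*385) = (230865 + 560/79)*(-488116 + 562100) = (18238895/79)*73984 = 1349386407680/79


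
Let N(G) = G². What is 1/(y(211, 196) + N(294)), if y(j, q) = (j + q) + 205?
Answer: 1/87048 ≈ 1.1488e-5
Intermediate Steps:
y(j, q) = 205 + j + q
1/(y(211, 196) + N(294)) = 1/((205 + 211 + 196) + 294²) = 1/(612 + 86436) = 1/87048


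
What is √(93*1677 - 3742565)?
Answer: 14*I*√18299 ≈ 1893.8*I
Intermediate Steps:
√(93*1677 - 3742565) = √(155961 - 3742565) = √(-3586604) = 14*I*√18299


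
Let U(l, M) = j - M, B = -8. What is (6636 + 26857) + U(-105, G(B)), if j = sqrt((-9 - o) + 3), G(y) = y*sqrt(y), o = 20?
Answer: 33493 + I*sqrt(26) + 16*I*sqrt(2) ≈ 33493.0 + 27.726*I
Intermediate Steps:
G(y) = y**(3/2)
j = I*sqrt(26) (j = sqrt((-9 - 1*20) + 3) = sqrt((-9 - 20) + 3) = sqrt(-29 + 3) = sqrt(-26) = I*sqrt(26) ≈ 5.099*I)
U(l, M) = -M + I*sqrt(26) (U(l, M) = I*sqrt(26) - M = -M + I*sqrt(26))
(6636 + 26857) + U(-105, G(B)) = (6636 + 26857) + (-(-8)**(3/2) + I*sqrt(26)) = 33493 + (-(-16)*I*sqrt(2) + I*sqrt(26)) = 33493 + (16*I*sqrt(2) + I*sqrt(26)) = 33493 + (I*sqrt(26) + 16*I*sqrt(2)) = 33493 + I*sqrt(26) + 16*I*sqrt(2)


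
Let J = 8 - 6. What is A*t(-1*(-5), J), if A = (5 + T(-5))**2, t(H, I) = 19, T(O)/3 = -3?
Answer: 304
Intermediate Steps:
T(O) = -9 (T(O) = 3*(-3) = -9)
J = 2
A = 16 (A = (5 - 9)**2 = (-4)**2 = 16)
A*t(-1*(-5), J) = 16*19 = 304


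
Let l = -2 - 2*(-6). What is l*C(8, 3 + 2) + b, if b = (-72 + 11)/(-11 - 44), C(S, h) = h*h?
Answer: 13811/55 ≈ 251.11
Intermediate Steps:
C(S, h) = h**2
b = 61/55 (b = -61/(-55) = -61*(-1/55) = 61/55 ≈ 1.1091)
l = 10 (l = -2 + 12 = 10)
l*C(8, 3 + 2) + b = 10*(3 + 2)**2 + 61/55 = 10*5**2 + 61/55 = 10*25 + 61/55 = 250 + 61/55 = 13811/55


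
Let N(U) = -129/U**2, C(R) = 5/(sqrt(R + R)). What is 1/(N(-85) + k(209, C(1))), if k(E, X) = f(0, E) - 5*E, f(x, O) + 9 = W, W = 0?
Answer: -7225/7615279 ≈ -0.00094875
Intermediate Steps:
f(x, O) = -9 (f(x, O) = -9 + 0 = -9)
C(R) = 5*sqrt(2)/(2*sqrt(R)) (C(R) = 5/(sqrt(2*R)) = 5/((sqrt(2)*sqrt(R))) = 5*(sqrt(2)/(2*sqrt(R))) = 5*sqrt(2)/(2*sqrt(R)))
k(E, X) = -9 - 5*E
N(U) = -129/U**2
1/(N(-85) + k(209, C(1))) = 1/(-129/(-85)**2 + (-9 - 5*209)) = 1/(-129*1/7225 + (-9 - 1045)) = 1/(-129/7225 - 1054) = 1/(-7615279/7225) = -7225/7615279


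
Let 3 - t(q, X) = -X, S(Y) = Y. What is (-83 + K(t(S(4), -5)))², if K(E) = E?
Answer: 7225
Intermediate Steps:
t(q, X) = 3 + X (t(q, X) = 3 - (-1)*X = 3 + X)
(-83 + K(t(S(4), -5)))² = (-83 + (3 - 5))² = (-83 - 2)² = (-85)² = 7225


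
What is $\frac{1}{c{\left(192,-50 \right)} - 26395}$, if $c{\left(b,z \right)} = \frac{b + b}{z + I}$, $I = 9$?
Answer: $- \frac{41}{1082579} \approx -3.7873 \cdot 10^{-5}$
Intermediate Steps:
$c{\left(b,z \right)} = \frac{2 b}{9 + z}$ ($c{\left(b,z \right)} = \frac{b + b}{z + 9} = \frac{2 b}{9 + z}$)
$\frac{1}{c{\left(192,-50 \right)} - 26395} = \frac{1}{2 \cdot 192 \frac{1}{9 - 50} - 26395} = \frac{1}{2 \cdot 192 \frac{1}{-41} - 26395} = \frac{1}{2 \cdot 192 \left(- \frac{1}{41}\right) - 26395} = \frac{1}{- \frac{384}{41} - 26395} = \frac{1}{- \frac{1082579}{41}} = - \frac{41}{1082579}$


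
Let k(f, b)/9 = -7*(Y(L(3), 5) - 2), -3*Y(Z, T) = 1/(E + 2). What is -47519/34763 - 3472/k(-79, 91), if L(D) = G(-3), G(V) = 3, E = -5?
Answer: -18050271/590971 ≈ -30.543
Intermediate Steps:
L(D) = 3
Y(Z, T) = ⅑ (Y(Z, T) = -1/(3*(-5 + 2)) = -⅓/(-3) = -⅓*(-⅓) = ⅑)
k(f, b) = 119 (k(f, b) = 9*(-7*(⅑ - 2)) = 9*(-7*(-17/9)) = 9*(119/9) = 119)
-47519/34763 - 3472/k(-79, 91) = -47519/34763 - 3472/119 = -47519*1/34763 - 3472*1/119 = -47519/34763 - 496/17 = -18050271/590971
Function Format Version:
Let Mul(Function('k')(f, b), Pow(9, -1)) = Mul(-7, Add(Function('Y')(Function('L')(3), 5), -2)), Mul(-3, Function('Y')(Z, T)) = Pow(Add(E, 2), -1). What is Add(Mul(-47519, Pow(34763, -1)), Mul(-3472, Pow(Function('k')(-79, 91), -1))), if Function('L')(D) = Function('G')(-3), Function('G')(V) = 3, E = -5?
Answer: Rational(-18050271, 590971) ≈ -30.543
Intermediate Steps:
Function('L')(D) = 3
Function('Y')(Z, T) = Rational(1, 9) (Function('Y')(Z, T) = Mul(Rational(-1, 3), Pow(Add(-5, 2), -1)) = Mul(Rational(-1, 3), Pow(-3, -1)) = Mul(Rational(-1, 3), Rational(-1, 3)) = Rational(1, 9))
Function('k')(f, b) = 119 (Function('k')(f, b) = Mul(9, Mul(-7, Add(Rational(1, 9), -2))) = Mul(9, Mul(-7, Rational(-17, 9))) = Mul(9, Rational(119, 9)) = 119)
Add(Mul(-47519, Pow(34763, -1)), Mul(-3472, Pow(Function('k')(-79, 91), -1))) = Add(Mul(-47519, Pow(34763, -1)), Mul(-3472, Pow(119, -1))) = Add(Mul(-47519, Rational(1, 34763)), Mul(-3472, Rational(1, 119))) = Add(Rational(-47519, 34763), Rational(-496, 17)) = Rational(-18050271, 590971)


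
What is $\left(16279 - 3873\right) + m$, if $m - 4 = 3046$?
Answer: $15456$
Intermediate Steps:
$m = 3050$ ($m = 4 + 3046 = 3050$)
$\left(16279 - 3873\right) + m = \left(16279 - 3873\right) + 3050 = 12406 + 3050 = 15456$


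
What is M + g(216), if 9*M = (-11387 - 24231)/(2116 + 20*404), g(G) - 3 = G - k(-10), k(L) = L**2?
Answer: 5442149/45882 ≈ 118.61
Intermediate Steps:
g(G) = -97 + G (g(G) = 3 + (G - 1*(-10)**2) = 3 + (G - 1*100) = 3 + (G - 100) = 3 + (-100 + G) = -97 + G)
M = -17809/45882 (M = ((-11387 - 24231)/(2116 + 20*404))/9 = (-35618/(2116 + 8080))/9 = (-35618/10196)/9 = (-35618*1/10196)/9 = (1/9)*(-17809/5098) = -17809/45882 ≈ -0.38815)
M + g(216) = -17809/45882 + (-97 + 216) = -17809/45882 + 119 = 5442149/45882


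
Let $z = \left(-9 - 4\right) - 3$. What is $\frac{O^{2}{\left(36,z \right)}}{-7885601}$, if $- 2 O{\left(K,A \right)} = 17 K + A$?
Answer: $- \frac{88804}{7885601} \approx -0.011262$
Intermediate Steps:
$z = -16$ ($z = -13 - 3 = -16$)
$O{\left(K,A \right)} = - \frac{17 K}{2} - \frac{A}{2}$ ($O{\left(K,A \right)} = - \frac{17 K + A}{2} = - \frac{A + 17 K}{2} = - \frac{17 K}{2} - \frac{A}{2}$)
$\frac{O^{2}{\left(36,z \right)}}{-7885601} = \frac{\left(\left(- \frac{17}{2}\right) 36 - -8\right)^{2}}{-7885601} = \left(-306 + 8\right)^{2} \left(- \frac{1}{7885601}\right) = \left(-298\right)^{2} \left(- \frac{1}{7885601}\right) = 88804 \left(- \frac{1}{7885601}\right) = - \frac{88804}{7885601}$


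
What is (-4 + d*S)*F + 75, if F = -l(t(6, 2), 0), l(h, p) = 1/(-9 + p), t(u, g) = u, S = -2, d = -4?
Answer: 679/9 ≈ 75.444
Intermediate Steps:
F = ⅑ (F = -1/(-9 + 0) = -1/(-9) = -1*(-⅑) = ⅑ ≈ 0.11111)
(-4 + d*S)*F + 75 = (-4 - 4*(-2))*(⅑) + 75 = (-4 + 8)*(⅑) + 75 = 4*(⅑) + 75 = 4/9 + 75 = 679/9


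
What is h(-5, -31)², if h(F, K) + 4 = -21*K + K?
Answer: 379456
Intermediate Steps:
h(F, K) = -4 - 20*K (h(F, K) = -4 + (-21*K + K) = -4 - 20*K)
h(-5, -31)² = (-4 - 20*(-31))² = (-4 + 620)² = 616² = 379456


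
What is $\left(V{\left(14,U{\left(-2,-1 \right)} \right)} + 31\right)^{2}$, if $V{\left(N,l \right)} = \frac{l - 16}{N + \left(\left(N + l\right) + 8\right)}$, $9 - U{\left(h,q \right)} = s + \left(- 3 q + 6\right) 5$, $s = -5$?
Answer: $\frac{11664}{25} \approx 466.56$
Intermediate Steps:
$U{\left(h,q \right)} = -16 + 15 q$ ($U{\left(h,q \right)} = 9 - \left(-5 + \left(- 3 q + 6\right) 5\right) = 9 - \left(-5 + \left(6 - 3 q\right) 5\right) = 9 - \left(-5 - \left(-30 + 15 q\right)\right) = 9 - \left(25 - 15 q\right) = 9 + \left(-25 + 15 q\right) = -16 + 15 q$)
$V{\left(N,l \right)} = \frac{-16 + l}{8 + l + 2 N}$ ($V{\left(N,l \right)} = \frac{-16 + l}{N + \left(8 + N + l\right)} = \frac{-16 + l}{8 + l + 2 N}$)
$\left(V{\left(14,U{\left(-2,-1 \right)} \right)} + 31\right)^{2} = \left(\frac{-16 + \left(-16 + 15 \left(-1\right)\right)}{8 + \left(-16 + 15 \left(-1\right)\right) + 2 \cdot 14} + 31\right)^{2} = \left(\frac{-16 - 31}{8 - 31 + 28} + 31\right)^{2} = \left(\frac{1}{5} \left(-47\right) + 31\right)^{2} = \left(- \frac{47}{5} + 31\right)^{2} = \left(\frac{108}{5}\right)^{2} = \frac{11664}{25}$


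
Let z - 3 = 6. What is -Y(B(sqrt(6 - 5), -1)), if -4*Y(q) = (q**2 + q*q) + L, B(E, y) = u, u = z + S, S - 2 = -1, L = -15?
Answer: 185/4 ≈ 46.250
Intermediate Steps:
S = 1 (S = 2 - 1 = 1)
z = 9 (z = 3 + 6 = 9)
u = 10 (u = 9 + 1 = 10)
B(E, y) = 10
Y(q) = 15/4 - q**2/2 (Y(q) = -((q**2 + q*q) - 15)/4 = -((q**2 + q**2) - 15)/4 = -(2*q**2 - 15)/4 = -(-15 + 2*q**2)/4 = 15/4 - q**2/2)
-Y(B(sqrt(6 - 5), -1)) = -(15/4 - 1/2*10**2) = -(15/4 - 1/2*100) = -(15/4 - 50) = -1*(-185/4) = 185/4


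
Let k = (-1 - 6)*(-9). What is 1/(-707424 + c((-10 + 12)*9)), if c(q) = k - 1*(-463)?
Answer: -1/706898 ≈ -1.4146e-6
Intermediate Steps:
k = 63 (k = -7*(-9) = 63)
c(q) = 526 (c(q) = 63 - 1*(-463) = 63 + 463 = 526)
1/(-707424 + c((-10 + 12)*9)) = 1/(-707424 + 526) = 1/(-706898) = -1/706898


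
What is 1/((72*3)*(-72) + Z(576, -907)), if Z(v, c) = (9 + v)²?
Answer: 1/326673 ≈ 3.0612e-6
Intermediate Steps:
1/((72*3)*(-72) + Z(576, -907)) = 1/((72*3)*(-72) + (9 + 576)²) = 1/(216*(-72) + 585²) = 1/(-15552 + 342225) = 1/326673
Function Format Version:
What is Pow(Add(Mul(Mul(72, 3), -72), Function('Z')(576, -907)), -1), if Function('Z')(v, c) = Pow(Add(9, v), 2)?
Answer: Rational(1, 326673) ≈ 3.0612e-6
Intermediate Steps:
Pow(Add(Mul(Mul(72, 3), -72), Function('Z')(576, -907)), -1) = Pow(Add(Mul(Mul(72, 3), -72), Pow(Add(9, 576), 2)), -1) = Pow(Add(Mul(216, -72), Pow(585, 2)), -1) = Pow(Add(-15552, 342225), -1) = Pow(326673, -1) = Rational(1, 326673)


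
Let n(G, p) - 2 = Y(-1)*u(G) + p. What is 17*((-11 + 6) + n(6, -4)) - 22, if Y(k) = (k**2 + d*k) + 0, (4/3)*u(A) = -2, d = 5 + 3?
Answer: 75/2 ≈ 37.500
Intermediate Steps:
d = 8
u(A) = -3/2 (u(A) = (3/4)*(-2) = -3/2)
Y(k) = k**2 + 8*k (Y(k) = (k**2 + 8*k) + 0 = k**2 + 8*k)
n(G, p) = 25/2 + p (n(G, p) = 2 + (-(8 - 1)*(-3/2) + p) = 2 + (-1*7*(-3/2) + p) = 2 + (-7*(-3/2) + p) = 2 + (21/2 + p) = 25/2 + p)
17*((-11 + 6) + n(6, -4)) - 22 = 17*((-11 + 6) + (25/2 - 4)) - 22 = 17*(-5 + 17/2) - 22 = 17*(7/2) - 22 = 119/2 - 22 = 75/2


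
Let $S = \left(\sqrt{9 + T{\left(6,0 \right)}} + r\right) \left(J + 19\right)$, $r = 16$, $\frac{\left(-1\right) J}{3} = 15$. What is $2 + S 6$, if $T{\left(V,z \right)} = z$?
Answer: $-2962$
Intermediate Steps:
$J = -45$ ($J = \left(-3\right) 15 = -45$)
$S = -494$ ($S = \left(\sqrt{9 + 0} + 16\right) \left(-45 + 19\right) = \left(\sqrt{9} + 16\right) \left(-26\right) = \left(3 + 16\right) \left(-26\right) = 19 \left(-26\right) = -494$)
$2 + S 6 = 2 - 2964 = -2962$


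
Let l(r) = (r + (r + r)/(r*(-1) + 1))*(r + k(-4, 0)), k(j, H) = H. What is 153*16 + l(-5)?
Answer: 7444/3 ≈ 2481.3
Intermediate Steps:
l(r) = r*(r + 2*r/(1 - r)) (l(r) = (r + (r + r)/(r*(-1) + 1))*(r + 0) = (r + (2*r)/(-r + 1))*r = (r + (2*r)/(1 - r))*r = (r + 2*r/(1 - r))*r = r*(r + 2*r/(1 - r)))
153*16 + l(-5) = 153*16 + (-5)**2*(-3 - 5)/(-1 - 5) = 2448 + 25*(-8)/(-6) = 2448 + 25*(-1/6)*(-8) = 2448 + 100/3 = 7444/3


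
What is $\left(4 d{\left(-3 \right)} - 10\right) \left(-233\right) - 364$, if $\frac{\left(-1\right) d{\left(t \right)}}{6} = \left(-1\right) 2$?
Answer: $-9218$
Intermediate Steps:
$d{\left(t \right)} = 12$ ($d{\left(t \right)} = - 6 \left(\left(-1\right) 2\right) = \left(-6\right) \left(-2\right) = 12$)
$\left(4 d{\left(-3 \right)} - 10\right) \left(-233\right) - 364 = \left(4 \cdot 12 - 10\right) \left(-233\right) - 364 = \left(48 - 10\right) \left(-233\right) - 364 = 38 \left(-233\right) - 364 = -8854 - 364 = -9218$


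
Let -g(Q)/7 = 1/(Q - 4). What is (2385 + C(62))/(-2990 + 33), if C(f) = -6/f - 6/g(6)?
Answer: -517896/641669 ≈ -0.80711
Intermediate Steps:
g(Q) = -7/(-4 + Q) (g(Q) = -7/(Q - 4) = -7/(-4 + Q))
C(f) = 12/7 - 6/f (C(f) = -6/f - 6/((-7/(-4 + 6))) = -6/f - 6/((-7/2)) = -6/f - 6/((-7*1/2)) = -6/f - 6/(-7/2) = -6/f - 6*(-2/7) = -6/f + 12/7 = 12/7 - 6/f)
(2385 + C(62))/(-2990 + 33) = (2385 + (12/7 - 6/62))/(-2990 + 33) = (2385 + (12/7 - 6*1/62))/(-2957) = (2385 + (12/7 - 3/31))*(-1/2957) = (2385 + 351/217)*(-1/2957) = (517896/217)*(-1/2957) = -517896/641669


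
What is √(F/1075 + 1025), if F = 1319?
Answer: √47437342/215 ≈ 32.035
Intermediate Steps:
√(F/1075 + 1025) = √(1319/1075 + 1025) = √(1103194/1075) = √47437342/215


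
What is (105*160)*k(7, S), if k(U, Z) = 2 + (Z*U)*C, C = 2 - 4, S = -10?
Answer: 2385600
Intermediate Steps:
C = -2
k(U, Z) = 2 - 2*U*Z (k(U, Z) = 2 + (Z*U)*(-2) = 2 + (U*Z)*(-2) = 2 - 2*U*Z)
(105*160)*k(7, S) = (105*160)*(2 - 2*7*(-10)) = 16800*(2 + 140) = 16800*142 = 2385600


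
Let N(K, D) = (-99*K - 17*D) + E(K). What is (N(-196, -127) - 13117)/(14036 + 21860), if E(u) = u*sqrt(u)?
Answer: 4223/17948 - 49*I/641 ≈ 0.23529 - 0.076443*I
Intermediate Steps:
E(u) = u**(3/2)
N(K, D) = K**(3/2) - 99*K - 17*D (N(K, D) = (-99*K - 17*D) + K**(3/2) = K**(3/2) - 99*K - 17*D)
(N(-196, -127) - 13117)/(14036 + 21860) = (((-196)**(3/2) - 99*(-196) - 17*(-127)) - 13117)/(14036 + 21860) = ((-2744*I + 19404 + 2159) - 13117)/35896 = ((21563 - 2744*I) - 13117)*(1/35896) = (8446 - 2744*I)*(1/35896) = 4223/17948 - 49*I/641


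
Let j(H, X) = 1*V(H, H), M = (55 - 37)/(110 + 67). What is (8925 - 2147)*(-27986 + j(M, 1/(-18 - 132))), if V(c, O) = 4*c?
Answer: -11191494700/59 ≈ -1.8969e+8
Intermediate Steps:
M = 6/59 (M = 18/177 = 18*(1/177) = 6/59 ≈ 0.10169)
j(H, X) = 4*H (j(H, X) = 1*(4*H) = 4*H)
(8925 - 2147)*(-27986 + j(M, 1/(-18 - 132))) = (8925 - 2147)*(-27986 + 4*(6/59)) = 6778*(-27986 + 24/59) = 6778*(-1651150/59) = -11191494700/59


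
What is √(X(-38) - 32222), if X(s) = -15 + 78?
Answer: I*√32159 ≈ 179.33*I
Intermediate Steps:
X(s) = 63
√(X(-38) - 32222) = √(63 - 32222) = √(-32159) = I*√32159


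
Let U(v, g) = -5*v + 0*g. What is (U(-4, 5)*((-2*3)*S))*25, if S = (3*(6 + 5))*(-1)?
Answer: 99000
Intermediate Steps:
U(v, g) = -5*v (U(v, g) = -5*v + 0 = -5*v)
S = -33 (S = (3*11)*(-1) = 33*(-1) = -33)
(U(-4, 5)*((-2*3)*S))*25 = ((-5*(-4))*(-2*3*(-33)))*25 = (20*(-6*(-33)))*25 = (20*198)*25 = 3960*25 = 99000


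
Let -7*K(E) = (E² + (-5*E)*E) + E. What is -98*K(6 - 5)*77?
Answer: -3234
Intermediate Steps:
K(E) = -E/7 + 4*E²/7 (K(E) = -((E² + (-5*E)*E) + E)/7 = -((E² - 5*E²) + E)/7 = -(-4*E² + E)/7 = -(E - 4*E²)/7 = -E/7 + 4*E²/7)
-98*K(6 - 5)*77 = -14*(6 - 5)*(-1 + 4*(6 - 5))*77 = -14*(-1 + 4*1)*77 = -14*(-1 + 4)*77 = -14*3*77 = -98*3/7*77 = -42*77 = -3234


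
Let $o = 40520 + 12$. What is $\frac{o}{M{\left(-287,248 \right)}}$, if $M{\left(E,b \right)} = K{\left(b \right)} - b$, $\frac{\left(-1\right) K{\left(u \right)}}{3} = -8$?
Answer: $- \frac{10133}{56} \approx -180.95$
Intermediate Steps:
$K{\left(u \right)} = 24$ ($K{\left(u \right)} = \left(-3\right) \left(-8\right) = 24$)
$M{\left(E,b \right)} = 24 - b$
$o = 40532$
$\frac{o}{M{\left(-287,248 \right)}} = \frac{40532}{24 - 248} = \frac{40532}{-224} = 40532 \left(- \frac{1}{224}\right) = - \frac{10133}{56}$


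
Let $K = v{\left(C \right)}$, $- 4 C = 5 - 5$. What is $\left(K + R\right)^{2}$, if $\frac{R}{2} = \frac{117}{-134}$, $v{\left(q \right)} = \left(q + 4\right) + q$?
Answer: $\frac{22801}{4489} \approx 5.0793$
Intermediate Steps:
$C = 0$ ($C = - \frac{5 - 5}{4} = \left(- \frac{1}{4}\right) 0 = 0$)
$v{\left(q \right)} = 4 + 2 q$ ($v{\left(q \right)} = \left(4 + q\right) + q = 4 + 2 q$)
$K = 4$ ($K = 4 + 2 \cdot 0 = 4 + 0 = 4$)
$R = - \frac{117}{67}$ ($R = 2 \frac{117}{-134} = 2 \cdot 117 \left(- \frac{1}{134}\right) = 2 \left(- \frac{117}{134}\right) = - \frac{117}{67} \approx -1.7463$)
$\left(K + R\right)^{2} = \left(4 - \frac{117}{67}\right)^{2} = \left(\frac{151}{67}\right)^{2} = \frac{22801}{4489}$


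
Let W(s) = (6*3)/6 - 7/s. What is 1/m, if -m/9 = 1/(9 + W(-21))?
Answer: -37/27 ≈ -1.3704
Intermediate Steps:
W(s) = 3 - 7/s (W(s) = 18*(⅙) - 7/s = 3 - 7/s)
m = -27/37 (m = -9/(9 + (3 - 7/(-21))) = -9/(9 + (3 - 7*(-1/21))) = -9/(9 + (3 + ⅓)) = -9/(9 + 10/3) = -9/37/3 = -9*3/37 = -27/37 ≈ -0.72973)
1/m = 1/(-27/37) = -37/27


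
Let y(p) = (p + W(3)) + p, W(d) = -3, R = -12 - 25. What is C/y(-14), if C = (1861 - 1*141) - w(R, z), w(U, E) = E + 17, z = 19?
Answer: -1684/31 ≈ -54.323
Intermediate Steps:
R = -37
w(U, E) = 17 + E
y(p) = -3 + 2*p (y(p) = (p - 3) + p = (-3 + p) + p = -3 + 2*p)
C = 1684 (C = (1861 - 1*141) - (17 + 19) = (1861 - 141) - 1*36 = 1720 - 36 = 1684)
C/y(-14) = 1684/(-3 + 2*(-14)) = 1684/(-3 - 28) = 1684/(-31) = 1684*(-1/31) = -1684/31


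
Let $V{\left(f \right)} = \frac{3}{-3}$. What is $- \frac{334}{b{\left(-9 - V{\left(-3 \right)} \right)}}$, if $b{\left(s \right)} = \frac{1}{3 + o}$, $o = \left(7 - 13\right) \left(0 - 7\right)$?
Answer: $-15030$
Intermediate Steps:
$V{\left(f \right)} = -1$ ($V{\left(f \right)} = 3 \left(- \frac{1}{3}\right) = -1$)
$o = 42$ ($o = \left(-6\right) \left(-7\right) = 42$)
$b{\left(s \right)} = \frac{1}{45}$ ($b{\left(s \right)} = \frac{1}{3 + 42} = \frac{1}{45}$)
$- \frac{334}{b{\left(-9 - V{\left(-3 \right)} \right)}} = - 334 \frac{1}{\frac{1}{45}} = \left(-334\right) 45 = -15030$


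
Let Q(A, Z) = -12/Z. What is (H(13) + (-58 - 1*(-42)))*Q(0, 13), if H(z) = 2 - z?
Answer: 324/13 ≈ 24.923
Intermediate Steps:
(H(13) + (-58 - 1*(-42)))*Q(0, 13) = ((2 - 1*13) + (-58 - 1*(-42)))*(-12/13) = ((2 - 13) + (-58 + 42))*(-12*1/13) = (-11 - 16)*(-12/13) = -27*(-12/13) = 324/13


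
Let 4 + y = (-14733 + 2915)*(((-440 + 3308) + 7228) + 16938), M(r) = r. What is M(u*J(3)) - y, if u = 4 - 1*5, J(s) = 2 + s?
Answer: 319487811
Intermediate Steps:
u = -1 (u = 4 - 5 = -1)
y = -319487816 (y = -4 + (-14733 + 2915)*(((-440 + 3308) + 7228) + 16938) = -4 - 11818*((2868 + 7228) + 16938) = -4 - 11818*(10096 + 16938) = -4 - 11818*27034 = -4 - 319487812 = -319487816)
M(u*J(3)) - y = -(2 + 3) - 1*(-319487816) = -1*5 + 319487816 = -5 + 319487816 = 319487811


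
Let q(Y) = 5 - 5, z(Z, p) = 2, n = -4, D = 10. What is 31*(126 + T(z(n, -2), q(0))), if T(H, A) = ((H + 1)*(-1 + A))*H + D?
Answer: 4030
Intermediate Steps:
q(Y) = 0
T(H, A) = 10 + H*(1 + H)*(-1 + A) (T(H, A) = ((H + 1)*(-1 + A))*H + 10 = ((1 + H)*(-1 + A))*H + 10 = H*(1 + H)*(-1 + A) + 10 = 10 + H*(1 + H)*(-1 + A))
31*(126 + T(z(n, -2), q(0))) = 31*(126 + (10 - 1*2 - 1*2² + 0*2 + 0*2²)) = 31*(126 + (10 - 2 - 1*4 + 0 + 0*4)) = 31*(126 + (10 - 2 - 4 + 0 + 0)) = 31*(126 + 4) = 31*130 = 4030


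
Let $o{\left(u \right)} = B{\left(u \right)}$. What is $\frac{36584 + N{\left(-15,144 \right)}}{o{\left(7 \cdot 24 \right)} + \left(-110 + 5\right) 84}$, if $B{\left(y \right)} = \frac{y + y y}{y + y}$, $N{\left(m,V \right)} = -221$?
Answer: $- \frac{72726}{17471} \approx -4.1627$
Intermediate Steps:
$B{\left(y \right)} = \frac{y + y^{2}}{2 y}$
$o{\left(u \right)} = \frac{1}{2} + \frac{u}{2}$
$\frac{36584 + N{\left(-15,144 \right)}}{o{\left(7 \cdot 24 \right)} + \left(-110 + 5\right) 84} = \frac{36584 - 221}{\left(\frac{1}{2} + \frac{7 \cdot 24}{2}\right) + \left(-110 + 5\right) 84} = \frac{36363}{\left(\frac{1}{2} + \frac{1}{2} \cdot 168\right) - 8820} = \frac{36363}{\left(\frac{1}{2} + 84\right) - 8820} = \frac{36363}{\frac{169}{2} - 8820} = \frac{36363}{- \frac{17471}{2}} = 36363 \left(- \frac{2}{17471}\right) = - \frac{72726}{17471}$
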